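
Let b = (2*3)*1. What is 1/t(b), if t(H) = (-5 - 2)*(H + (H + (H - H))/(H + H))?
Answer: -2/91 ≈ -0.021978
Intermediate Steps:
b = 6 (b = 6*1 = 6)
t(H) = -7/2 - 7*H (t(H) = -7*(H + (H + 0)/((2*H))) = -7*(H + H*(1/(2*H))) = -7*(H + ½) = -7*(½ + H) = -7/2 - 7*H)
1/t(b) = 1/(-7/2 - 7*6) = 1/(-7/2 - 42) = 1/(-91/2) = -2/91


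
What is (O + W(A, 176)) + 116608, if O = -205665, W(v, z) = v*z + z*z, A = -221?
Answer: -96977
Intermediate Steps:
W(v, z) = z**2 + v*z (W(v, z) = v*z + z**2 = z**2 + v*z)
(O + W(A, 176)) + 116608 = (-205665 + 176*(-221 + 176)) + 116608 = (-205665 + 176*(-45)) + 116608 = (-205665 - 7920) + 116608 = -213585 + 116608 = -96977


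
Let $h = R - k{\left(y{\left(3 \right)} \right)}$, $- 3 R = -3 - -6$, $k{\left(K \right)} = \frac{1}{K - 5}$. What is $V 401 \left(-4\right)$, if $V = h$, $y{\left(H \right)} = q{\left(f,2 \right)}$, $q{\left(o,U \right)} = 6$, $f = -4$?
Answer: $3208$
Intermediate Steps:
$y{\left(H \right)} = 6$
$k{\left(K \right)} = \frac{1}{-5 + K}$
$R = -1$ ($R = - \frac{-3 - -6}{3} = - \frac{-3 + 6}{3} = \left(- \frac{1}{3}\right) 3 = -1$)
$h = -2$ ($h = -1 - \frac{1}{-5 + 6} = -1 - 1^{-1} = -1 - 1 = -2$)
$V = -2$
$V 401 \left(-4\right) = - 2 \cdot 401 \left(-4\right) = \left(-2\right) \left(-1604\right) = 3208$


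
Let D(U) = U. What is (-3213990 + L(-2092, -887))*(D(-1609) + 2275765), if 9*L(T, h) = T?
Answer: -7309643257368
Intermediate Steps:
L(T, h) = T/9
(-3213990 + L(-2092, -887))*(D(-1609) + 2275765) = (-3213990 + (⅑)*(-2092))*(-1609 + 2275765) = (-3213990 - 2092/9)*2274156 = -28928002/9*2274156 = -7309643257368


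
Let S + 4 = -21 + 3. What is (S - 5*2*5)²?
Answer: 5184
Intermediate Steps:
S = -22 (S = -4 + (-21 + 3) = -4 - 18 = -22)
(S - 5*2*5)² = (-22 - 5*2*5)² = (-22 - 10*5)² = (-22 - 1*50)² = (-22 - 50)² = (-72)² = 5184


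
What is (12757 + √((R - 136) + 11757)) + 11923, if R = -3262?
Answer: 24680 + √8359 ≈ 24771.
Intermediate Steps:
(12757 + √((R - 136) + 11757)) + 11923 = (12757 + √((-3262 - 136) + 11757)) + 11923 = (12757 + √(-3398 + 11757)) + 11923 = (12757 + √8359) + 11923 = 24680 + √8359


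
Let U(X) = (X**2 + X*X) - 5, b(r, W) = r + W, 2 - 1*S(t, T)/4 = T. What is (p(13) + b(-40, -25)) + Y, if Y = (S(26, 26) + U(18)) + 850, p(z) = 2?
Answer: 1334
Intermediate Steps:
S(t, T) = 8 - 4*T
b(r, W) = W + r
U(X) = -5 + 2*X**2 (U(X) = (X**2 + X**2) - 5 = 2*X**2 - 5 = -5 + 2*X**2)
Y = 1397 (Y = ((8 - 4*26) + (-5 + 2*18**2)) + 850 = ((8 - 104) + (-5 + 2*324)) + 850 = (-96 + (-5 + 648)) + 850 = (-96 + 643) + 850 = 547 + 850 = 1397)
(p(13) + b(-40, -25)) + Y = (2 + (-25 - 40)) + 1397 = (2 - 65) + 1397 = -63 + 1397 = 1334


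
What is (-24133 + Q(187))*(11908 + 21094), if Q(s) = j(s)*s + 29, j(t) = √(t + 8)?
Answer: -795480208 + 6171374*√195 ≈ -7.0930e+8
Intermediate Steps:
j(t) = √(8 + t)
Q(s) = 29 + s*√(8 + s) (Q(s) = √(8 + s)*s + 29 = s*√(8 + s) + 29 = 29 + s*√(8 + s))
(-24133 + Q(187))*(11908 + 21094) = (-24133 + (29 + 187*√(8 + 187)))*(11908 + 21094) = (-24133 + (29 + 187*√195))*33002 = (-24104 + 187*√195)*33002 = -795480208 + 6171374*√195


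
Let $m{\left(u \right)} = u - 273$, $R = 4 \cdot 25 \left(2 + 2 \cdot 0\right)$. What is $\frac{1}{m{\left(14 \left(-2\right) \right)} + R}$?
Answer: $- \frac{1}{101} \approx -0.009901$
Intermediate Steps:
$R = 200$ ($R = 100 \left(2 + 0\right) = 100 \cdot 2 = 200$)
$m{\left(u \right)} = -273 + u$
$\frac{1}{m{\left(14 \left(-2\right) \right)} + R} = \frac{1}{\left(-273 + 14 \left(-2\right)\right) + 200} = \frac{1}{\left(-273 - 28\right) + 200} = \frac{1}{-301 + 200} = \frac{1}{-101} = - \frac{1}{101}$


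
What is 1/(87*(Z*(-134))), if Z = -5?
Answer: 1/58290 ≈ 1.7156e-5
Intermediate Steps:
1/(87*(Z*(-134))) = 1/(87*(-5*(-134))) = 1/(87*670) = 1/58290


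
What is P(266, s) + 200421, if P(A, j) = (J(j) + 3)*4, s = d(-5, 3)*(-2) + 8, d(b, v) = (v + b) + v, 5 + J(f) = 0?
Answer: 200413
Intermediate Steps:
J(f) = -5 (J(f) = -5 + 0 = -5)
d(b, v) = b + 2*v (d(b, v) = (b + v) + v = b + 2*v)
s = 6 (s = (-5 + 2*3)*(-2) + 8 = (-5 + 6)*(-2) + 8 = 1*(-2) + 8 = -2 + 8 = 6)
P(A, j) = -8 (P(A, j) = (-5 + 3)*4 = -2*4 = -8)
P(266, s) + 200421 = -8 + 200421 = 200413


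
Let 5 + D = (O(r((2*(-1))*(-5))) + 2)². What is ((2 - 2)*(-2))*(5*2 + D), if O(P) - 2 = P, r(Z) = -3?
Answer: 0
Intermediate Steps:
O(P) = 2 + P
D = -4 (D = -5 + ((2 - 3) + 2)² = -5 + (-1 + 2)² = -5 + 1² = -5 + 1 = -4)
((2 - 2)*(-2))*(5*2 + D) = ((2 - 2)*(-2))*(5*2 - 4) = (0*(-2))*(10 - 4) = 0*6 = 0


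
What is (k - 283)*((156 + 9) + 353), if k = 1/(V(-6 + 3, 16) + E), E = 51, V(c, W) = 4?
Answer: -8062152/55 ≈ -1.4658e+5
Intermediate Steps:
k = 1/55 (k = 1/(4 + 51) = 1/55 ≈ 0.018182)
(k - 283)*((156 + 9) + 353) = (1/55 - 283)*((156 + 9) + 353) = -15564*(165 + 353)/55 = -15564/55*518 = -8062152/55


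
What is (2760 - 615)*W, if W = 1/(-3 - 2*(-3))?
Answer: 715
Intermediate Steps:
W = ⅓ (W = 1/(-3 + 6) = 1/3 = ⅓ ≈ 0.33333)
(2760 - 615)*W = (2760 - 615)*(⅓) = 2145*(⅓) = 715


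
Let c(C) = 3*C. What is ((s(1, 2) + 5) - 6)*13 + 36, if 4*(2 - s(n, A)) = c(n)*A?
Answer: 59/2 ≈ 29.500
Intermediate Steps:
s(n, A) = 2 - 3*A*n/4 (s(n, A) = 2 - 3*n*A/4 = 2 - 3*A*n/4)
((s(1, 2) + 5) - 6)*13 + 36 = (((2 - 3/4*2*1) + 5) - 6)*13 + 36 = (((2 - 3/2) + 5) - 6)*13 + 36 = ((1/2 + 5) - 6)*13 + 36 = (11/2 - 6)*13 + 36 = -1/2*13 + 36 = -13/2 + 36 = 59/2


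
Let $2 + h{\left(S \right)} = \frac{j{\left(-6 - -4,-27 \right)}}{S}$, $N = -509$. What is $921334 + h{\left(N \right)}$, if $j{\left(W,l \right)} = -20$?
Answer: $\frac{468958008}{509} \approx 9.2133 \cdot 10^{5}$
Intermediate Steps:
$h{\left(S \right)} = -2 - \frac{20}{S}$
$921334 + h{\left(N \right)} = 921334 - \left(2 + \frac{20}{-509}\right) = 921334 - \frac{998}{509} = \frac{468958008}{509}$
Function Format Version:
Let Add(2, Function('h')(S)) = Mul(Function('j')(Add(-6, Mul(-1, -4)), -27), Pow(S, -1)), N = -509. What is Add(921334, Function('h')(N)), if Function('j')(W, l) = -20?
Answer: Rational(468958008, 509) ≈ 9.2133e+5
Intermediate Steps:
Function('h')(S) = Add(-2, Mul(-20, Pow(S, -1)))
Add(921334, Function('h')(N)) = Add(921334, Add(-2, Mul(-20, Pow(-509, -1)))) = Add(921334, Add(-2, Mul(-20, Rational(-1, 509)))) = Add(921334, Add(-2, Rational(20, 509))) = Add(921334, Rational(-998, 509)) = Rational(468958008, 509)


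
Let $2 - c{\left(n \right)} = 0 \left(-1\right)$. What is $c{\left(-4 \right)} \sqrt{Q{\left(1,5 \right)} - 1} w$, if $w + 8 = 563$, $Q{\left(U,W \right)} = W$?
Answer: $2220$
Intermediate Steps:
$c{\left(n \right)} = 2$ ($c{\left(n \right)} = 2 - 0 \left(-1\right) = 2 - 0 = 2 + 0 = 2$)
$w = 555$ ($w = -8 + 563 = 555$)
$c{\left(-4 \right)} \sqrt{Q{\left(1,5 \right)} - 1} w = 2 \sqrt{5 - 1} \cdot 555 = 2 \sqrt{4} \cdot 555 = 2 \cdot 2 \cdot 555 = 4 \cdot 555 = 2220$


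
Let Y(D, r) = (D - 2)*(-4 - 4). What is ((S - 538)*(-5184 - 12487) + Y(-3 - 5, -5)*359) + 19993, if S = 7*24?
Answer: 6586983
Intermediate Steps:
Y(D, r) = 16 - 8*D (Y(D, r) = (-2 + D)*(-8) = 16 - 8*D)
S = 168
((S - 538)*(-5184 - 12487) + Y(-3 - 5, -5)*359) + 19993 = ((168 - 538)*(-5184 - 12487) + (16 - 8*(-3 - 5))*359) + 19993 = (-370*(-17671) + (16 - 8*(-8))*359) + 19993 = (6538270 + (16 + 64)*359) + 19993 = (6538270 + 80*359) + 19993 = (6538270 + 28720) + 19993 = 6566990 + 19993 = 6586983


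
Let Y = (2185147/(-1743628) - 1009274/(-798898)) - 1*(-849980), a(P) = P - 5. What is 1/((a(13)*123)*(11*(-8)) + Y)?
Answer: 696490460972/531692467064912169 ≈ 1.3099e-6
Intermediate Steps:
a(P) = -5 + P
Y = 592002969061399593/696490460972 (Y = (2185147*(-1/1743628) - 1009274*(-1/798898)) + 849980 = (-2185147/1743628 + 504637/399449) + 849980 = 7044419033/696490460972 + 849980 = 592002969061399593/696490460972 ≈ 8.4998e+5)
1/((a(13)*123)*(11*(-8)) + Y) = 1/(((-5 + 13)*123)*(11*(-8)) + 592002969061399593/696490460972) = 1/((8*123)*(-88) + 592002969061399593/696490460972) = 1/(984*(-88) + 592002969061399593/696490460972) = 1/(-86592 + 592002969061399593/696490460972) = 1/(531692467064912169/696490460972) = 696490460972/531692467064912169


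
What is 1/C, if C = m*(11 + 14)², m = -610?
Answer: -1/381250 ≈ -2.6229e-6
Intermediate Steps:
C = -381250 (C = -610*(11 + 14)² = -610*25² = -610*625 = -381250)
1/C = 1/(-381250) = -1/381250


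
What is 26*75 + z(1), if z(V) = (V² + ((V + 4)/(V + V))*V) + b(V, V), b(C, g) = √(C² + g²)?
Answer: 3907/2 + √2 ≈ 1954.9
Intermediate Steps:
z(V) = 2 + V² + V/2 + √2*√(V²) (z(V) = (V² + ((V + 4)/(V + V))*V) + √(V² + V²) = (V² + ((4 + V)/((2*V)))*V) + √(2*V²) = (V² + ((4 + V)*(1/(2*V)))*V) + √2*√(V²) = (V² + ((4 + V)/(2*V))*V) + √2*√(V²) = (V² + (2 + V/2)) + √2*√(V²) = (2 + V² + V/2) + √2*√(V²) = 2 + V² + V/2 + √2*√(V²))
26*75 + z(1) = 26*75 + (2 + 1² + (½)*1 + √2*√(1²)) = 1950 + (2 + 1 + ½ + √2*√1) = 1950 + (2 + 1 + ½ + √2*1) = 1950 + (2 + 1 + ½ + √2) = 1950 + (7/2 + √2) = 3907/2 + √2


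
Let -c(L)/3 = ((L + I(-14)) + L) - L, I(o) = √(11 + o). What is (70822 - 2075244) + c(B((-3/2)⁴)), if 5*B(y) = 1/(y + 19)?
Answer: -3858512398/1925 - 3*I*√3 ≈ -2.0044e+6 - 5.1962*I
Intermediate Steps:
B(y) = 1/(5*(19 + y)) (B(y) = 1/(5*(y + 19)) = 1/(5*(19 + y)))
c(L) = -3*L - 3*I*√3 (c(L) = -3*(((L + √(11 - 14)) + L) - L) = -3*(((L + √(-3)) + L) - L) = -3*(((L + I*√3) + L) - L) = -3*((2*L + I*√3) - L) = -3*(L + I*√3) = -3*L - 3*I*√3)
(70822 - 2075244) + c(B((-3/2)⁴)) = (70822 - 2075244) + (-3/(5*(19 + (-3/2)⁴)) - 3*I*√3) = -2004422 + (-3/(5*(19 + (-3*½)⁴)) - 3*I*√3) = -2004422 + (-3/(5*(19 + (-3/2)⁴)) - 3*I*√3) = -2004422 + (-3/(5*(19 + 81/16)) - 3*I*√3) = -2004422 + (-3/(5*385/16) - 3*I*√3) = -2004422 + (-3*16/(5*385) - 3*I*√3) = -2004422 + (-3*16/1925 - 3*I*√3) = -2004422 + (-48/1925 - 3*I*√3) = -3858512398/1925 - 3*I*√3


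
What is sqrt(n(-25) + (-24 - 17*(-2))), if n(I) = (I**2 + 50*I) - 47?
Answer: I*sqrt(662) ≈ 25.729*I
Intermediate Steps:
n(I) = -47 + I**2 + 50*I
sqrt(n(-25) + (-24 - 17*(-2))) = sqrt((-47 + (-25)**2 + 50*(-25)) + (-24 - 17*(-2))) = sqrt((-47 + 625 - 1250) + (-24 + 34)) = sqrt(-672 + 10) = sqrt(-662) = I*sqrt(662)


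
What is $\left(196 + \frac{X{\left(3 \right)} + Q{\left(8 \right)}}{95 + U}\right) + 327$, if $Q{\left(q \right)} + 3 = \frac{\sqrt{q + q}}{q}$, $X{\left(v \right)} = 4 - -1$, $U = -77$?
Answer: $\frac{18833}{36} \approx 523.14$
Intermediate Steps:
$X{\left(v \right)} = 5$ ($X{\left(v \right)} = 4 + 1 = 5$)
$Q{\left(q \right)} = -3 + \frac{\sqrt{2}}{\sqrt{q}}$ ($Q{\left(q \right)} = -3 + \frac{\sqrt{q + q}}{q} = -3 + \frac{\sqrt{2 q}}{q} = -3 + \frac{\sqrt{2} \sqrt{q}}{q} = -3 + \frac{\sqrt{2}}{\sqrt{q}}$)
$\left(196 + \frac{X{\left(3 \right)} + Q{\left(8 \right)}}{95 + U}\right) + 327 = \left(196 + \frac{5 - \left(3 - \frac{\sqrt{2}}{2 \sqrt{2}}\right)}{95 - 77}\right) + 327 = \left(196 + \frac{5 - \left(3 - \sqrt{2} \frac{\sqrt{2}}{4}\right)}{18}\right) + 327 = \left(196 + \left(5 + \left(-3 + \frac{1}{2}\right)\right) \frac{1}{18}\right) + 327 = \left(196 + \left(5 - \frac{5}{2}\right) \frac{1}{18}\right) + 327 = \left(196 + \frac{5}{2} \cdot \frac{1}{18}\right) + 327 = \left(196 + \frac{5}{36}\right) + 327 = \frac{7061}{36} + 327 = \frac{18833}{36}$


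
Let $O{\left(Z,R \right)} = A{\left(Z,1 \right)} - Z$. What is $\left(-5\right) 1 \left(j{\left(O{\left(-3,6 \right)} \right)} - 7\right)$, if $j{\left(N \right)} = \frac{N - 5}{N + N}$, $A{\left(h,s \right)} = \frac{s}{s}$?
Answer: $\frac{285}{8} \approx 35.625$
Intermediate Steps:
$A{\left(h,s \right)} = 1$
$O{\left(Z,R \right)} = 1 - Z$
$j{\left(N \right)} = \frac{-5 + N}{2 N}$
$\left(-5\right) 1 \left(j{\left(O{\left(-3,6 \right)} \right)} - 7\right) = \left(-5\right) 1 \left(\frac{-5 + \left(1 - -3\right)}{2 \left(1 - -3\right)} - 7\right) = - 5 \left(\frac{-5 + \left(1 + 3\right)}{2 \left(1 + 3\right)} - 7\right) = - 5 \left(\frac{-5 + 4}{2 \cdot 4} - 7\right) = - 5 \left(\frac{1}{2} \cdot \frac{1}{4} \left(-1\right) - 7\right) = - 5 \left(- \frac{1}{8} - 7\right) = \left(-5\right) \left(- \frac{57}{8}\right) = \frac{285}{8}$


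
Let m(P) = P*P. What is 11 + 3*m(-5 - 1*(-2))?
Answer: 38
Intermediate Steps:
m(P) = P²
11 + 3*m(-5 - 1*(-2)) = 11 + 3*(-5 - 1*(-2))² = 11 + 3*(-5 + 2)² = 11 + 3*(-3)² = 11 + 3*9 = 11 + 27 = 38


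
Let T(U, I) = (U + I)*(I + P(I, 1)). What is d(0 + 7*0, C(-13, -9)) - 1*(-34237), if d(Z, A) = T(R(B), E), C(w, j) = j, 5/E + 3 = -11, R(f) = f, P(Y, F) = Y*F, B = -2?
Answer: 3355391/98 ≈ 34239.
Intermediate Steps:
P(Y, F) = F*Y
E = -5/14 (E = 5/(-3 - 11) = 5/(-14) = 5*(-1/14) = -5/14 ≈ -0.35714)
T(U, I) = 2*I*(I + U) (T(U, I) = (U + I)*(I + 1*I) = (I + U)*(I + I) = (I + U)*(2*I) = 2*I*(I + U))
d(Z, A) = 165/98 (d(Z, A) = 2*(-5/14)*(-5/14 - 2) = 2*(-5/14)*(-33/14) = 165/98)
d(0 + 7*0, C(-13, -9)) - 1*(-34237) = 165/98 - 1*(-34237) = 165/98 + 34237 = 3355391/98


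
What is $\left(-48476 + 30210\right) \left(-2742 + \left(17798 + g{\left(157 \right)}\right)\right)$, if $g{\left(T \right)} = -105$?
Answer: $-273094966$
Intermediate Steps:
$\left(-48476 + 30210\right) \left(-2742 + \left(17798 + g{\left(157 \right)}\right)\right) = \left(-48476 + 30210\right) \left(-2742 + \left(17798 - 105\right)\right) = - 18266 \left(-2742 + 17693\right) = \left(-18266\right) 14951 = -273094966$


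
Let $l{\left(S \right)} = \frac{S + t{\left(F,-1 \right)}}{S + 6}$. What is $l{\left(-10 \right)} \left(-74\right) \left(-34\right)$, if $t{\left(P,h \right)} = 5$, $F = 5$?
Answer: $3145$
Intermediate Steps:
$l{\left(S \right)} = \frac{5 + S}{6 + S}$ ($l{\left(S \right)} = \frac{S + 5}{S + 6} = \frac{5 + S}{6 + S}$)
$l{\left(-10 \right)} \left(-74\right) \left(-34\right) = \frac{5 - 10}{6 - 10} \left(-74\right) \left(-34\right) = \frac{1}{-4} \left(-5\right) \left(-74\right) \left(-34\right) = \left(- \frac{1}{4}\right) \left(-5\right) \left(-74\right) \left(-34\right) = \frac{5}{4} \left(-74\right) \left(-34\right) = \left(- \frac{185}{2}\right) \left(-34\right) = 3145$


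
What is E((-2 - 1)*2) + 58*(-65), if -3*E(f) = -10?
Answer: -11300/3 ≈ -3766.7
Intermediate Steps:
E(f) = 10/3 (E(f) = -1/3*(-10) = 10/3)
E((-2 - 1)*2) + 58*(-65) = 10/3 + 58*(-65) = 10/3 - 3770 = -11300/3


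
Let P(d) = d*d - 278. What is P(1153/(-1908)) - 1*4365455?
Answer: -15893292490703/3640464 ≈ -4.3657e+6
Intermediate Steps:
P(d) = -278 + d² (P(d) = d² - 278 = -278 + d²)
P(1153/(-1908)) - 1*4365455 = (-278 + (1153/(-1908))²) - 1*4365455 = (-278 + (1153*(-1/1908))²) - 4365455 = (-278 + (-1153/1908)²) - 4365455 = (-278 + 1329409/3640464) - 4365455 = -1010719583/3640464 - 4365455 = -15893292490703/3640464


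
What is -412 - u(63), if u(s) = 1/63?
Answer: -25957/63 ≈ -412.02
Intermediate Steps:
u(s) = 1/63
-412 - u(63) = -412 - 1*1/63 = -412 - 1/63 = -25957/63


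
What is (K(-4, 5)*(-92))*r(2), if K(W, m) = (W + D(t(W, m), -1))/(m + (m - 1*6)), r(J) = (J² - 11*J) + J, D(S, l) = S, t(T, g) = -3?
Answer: -2576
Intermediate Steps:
r(J) = J² - 10*J
K(W, m) = (-3 + W)/(-6 + 2*m) (K(W, m) = (W - 3)/(m + (m - 1*6)) = (-3 + W)/(m + (m - 6)) = (-3 + W)/(m + (-6 + m)) = (-3 + W)/(-6 + 2*m))
(K(-4, 5)*(-92))*r(2) = (((-3 - 4)/(2*(-3 + 5)))*(-92))*(2*(-10 + 2)) = (((½)*(-7)/2)*(-92))*(2*(-8)) = (((½)*(½)*(-7))*(-92))*(-16) = -7/4*(-92)*(-16) = 161*(-16) = -2576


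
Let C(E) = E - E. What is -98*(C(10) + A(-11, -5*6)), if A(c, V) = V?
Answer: 2940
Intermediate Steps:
C(E) = 0
-98*(C(10) + A(-11, -5*6)) = -98*(0 - 5*6) = -98*(0 - 30) = -98*(-30) = 2940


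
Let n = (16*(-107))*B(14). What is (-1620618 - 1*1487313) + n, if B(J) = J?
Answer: -3131899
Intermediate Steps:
n = -23968 (n = (16*(-107))*14 = -1712*14 = -23968)
(-1620618 - 1*1487313) + n = (-1620618 - 1*1487313) - 23968 = (-1620618 - 1487313) - 23968 = -3107931 - 23968 = -3131899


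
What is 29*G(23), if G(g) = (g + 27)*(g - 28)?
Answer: -7250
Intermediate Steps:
G(g) = (-28 + g)*(27 + g) (G(g) = (27 + g)*(-28 + g) = (-28 + g)*(27 + g))
29*G(23) = 29*(-756 + 23² - 1*23) = 29*(-756 + 529 - 23) = 29*(-250) = -7250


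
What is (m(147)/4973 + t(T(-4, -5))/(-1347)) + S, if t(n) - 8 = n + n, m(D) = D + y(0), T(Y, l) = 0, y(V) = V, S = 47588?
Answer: 318774610253/6698631 ≈ 47588.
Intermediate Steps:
m(D) = D (m(D) = D + 0 = D)
t(n) = 8 + 2*n (t(n) = 8 + (n + n) = 8 + 2*n)
(m(147)/4973 + t(T(-4, -5))/(-1347)) + S = (147/4973 + (8 + 2*0)/(-1347)) + 47588 = (147*(1/4973) + (8 + 0)*(-1/1347)) + 47588 = (147/4973 + 8*(-1/1347)) + 47588 = (147/4973 - 8/1347) + 47588 = 158225/6698631 + 47588 = 318774610253/6698631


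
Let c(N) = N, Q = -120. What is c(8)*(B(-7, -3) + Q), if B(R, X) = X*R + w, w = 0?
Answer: -792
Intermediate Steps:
B(R, X) = R*X (B(R, X) = X*R + 0 = R*X + 0 = R*X)
c(8)*(B(-7, -3) + Q) = 8*(-7*(-3) - 120) = 8*(21 - 120) = 8*(-99) = -792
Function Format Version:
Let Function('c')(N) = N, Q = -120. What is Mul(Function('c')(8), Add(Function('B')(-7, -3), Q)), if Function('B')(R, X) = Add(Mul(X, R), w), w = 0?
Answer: -792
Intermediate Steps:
Function('B')(R, X) = Mul(R, X) (Function('B')(R, X) = Add(Mul(X, R), 0) = Add(Mul(R, X), 0) = Mul(R, X))
Mul(Function('c')(8), Add(Function('B')(-7, -3), Q)) = Mul(8, Add(Mul(-7, -3), -120)) = Mul(8, Add(21, -120)) = Mul(8, -99) = -792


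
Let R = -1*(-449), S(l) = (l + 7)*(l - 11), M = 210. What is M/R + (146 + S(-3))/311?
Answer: 105720/139639 ≈ 0.75710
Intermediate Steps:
S(l) = (-11 + l)*(7 + l) (S(l) = (7 + l)*(-11 + l) = (-11 + l)*(7 + l))
R = 449
M/R + (146 + S(-3))/311 = 210/449 + (146 + (-77 + (-3)² - 4*(-3)))/311 = 210*(1/449) + (146 + (-77 + 9 + 12))*(1/311) = 210/449 + (146 - 56)*(1/311) = 210/449 + 90*(1/311) = 210/449 + 90/311 = 105720/139639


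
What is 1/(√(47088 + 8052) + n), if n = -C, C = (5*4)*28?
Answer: -28/12923 - √13785/129230 ≈ -0.0030752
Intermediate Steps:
C = 560 (C = 20*28 = 560)
n = -560 (n = -1*560 = -560)
1/(√(47088 + 8052) + n) = 1/(√(47088 + 8052) - 560) = 1/(√55140 - 560) = 1/(2*√13785 - 560) = 1/(-560 + 2*√13785)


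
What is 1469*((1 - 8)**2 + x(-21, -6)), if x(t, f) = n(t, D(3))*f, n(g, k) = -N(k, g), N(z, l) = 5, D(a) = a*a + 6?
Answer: 116051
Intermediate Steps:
D(a) = 6 + a**2 (D(a) = a**2 + 6 = 6 + a**2)
n(g, k) = -5 (n(g, k) = -1*5 = -5)
x(t, f) = -5*f
1469*((1 - 8)**2 + x(-21, -6)) = 1469*((1 - 8)**2 - 5*(-6)) = 1469*((-7)**2 + 30) = 1469*(49 + 30) = 1469*79 = 116051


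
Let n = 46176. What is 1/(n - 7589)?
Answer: 1/38587 ≈ 2.5915e-5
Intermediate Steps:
1/(n - 7589) = 1/(46176 - 7589) = 1/38587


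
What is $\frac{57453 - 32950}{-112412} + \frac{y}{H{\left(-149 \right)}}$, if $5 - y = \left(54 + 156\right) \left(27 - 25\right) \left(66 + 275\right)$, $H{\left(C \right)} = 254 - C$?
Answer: $- \frac{16108959289}{45302036} \approx -355.59$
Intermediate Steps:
$y = -143215$ ($y = 5 - \left(54 + 156\right) \left(27 - 25\right) \left(66 + 275\right) = 5 - 210 \cdot 2 \cdot 341 = 5 - 420 \cdot 341 = 5 - 143220 = -143215$)
$\frac{57453 - 32950}{-112412} + \frac{y}{H{\left(-149 \right)}} = \frac{57453 - 32950}{-112412} - \frac{143215}{254 - -149} = 24503 \left(- \frac{1}{112412}\right) - \frac{143215}{254 + 149} = - \frac{24503}{112412} - \frac{143215}{403} = - \frac{16108959289}{45302036}$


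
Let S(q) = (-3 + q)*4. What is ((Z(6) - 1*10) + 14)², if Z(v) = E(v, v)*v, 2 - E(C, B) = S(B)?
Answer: 3136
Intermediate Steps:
S(q) = -12 + 4*q
E(C, B) = 14 - 4*B (E(C, B) = 2 - (-12 + 4*B) = 2 + (12 - 4*B) = 14 - 4*B)
Z(v) = v*(14 - 4*v) (Z(v) = (14 - 4*v)*v = v*(14 - 4*v))
((Z(6) - 1*10) + 14)² = ((2*6*(7 - 2*6) - 1*10) + 14)² = ((2*6*(7 - 12) - 10) + 14)² = ((2*6*(-5) - 10) + 14)² = ((-60 - 10) + 14)² = (-70 + 14)² = (-56)² = 3136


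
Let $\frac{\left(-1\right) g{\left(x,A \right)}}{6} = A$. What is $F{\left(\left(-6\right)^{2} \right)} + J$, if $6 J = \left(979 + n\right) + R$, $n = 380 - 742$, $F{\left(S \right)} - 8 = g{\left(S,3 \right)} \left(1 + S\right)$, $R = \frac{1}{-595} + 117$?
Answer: $- \frac{1912331}{3570} \approx -535.67$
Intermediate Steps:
$g{\left(x,A \right)} = - 6 A$
$R = \frac{69614}{595}$ ($R = - \frac{1}{595} + 117 = \frac{69614}{595} \approx 117.0$)
$F{\left(S \right)} = -10 - 18 S$ ($F{\left(S \right)} = 8 + \left(-6\right) 3 \left(1 + S\right) = 8 - 18 \left(1 + S\right) = 8 - \left(18 + 18 S\right) = -10 - 18 S$)
$n = -362$ ($n = 380 - 742 = -362$)
$J = \frac{436729}{3570}$ ($J = \frac{\left(979 - 362\right) + \frac{69614}{595}}{6} = \frac{617 + \frac{69614}{595}}{6} = \frac{1}{6} \cdot \frac{436729}{595} = \frac{436729}{3570} \approx 122.33$)
$F{\left(\left(-6\right)^{2} \right)} + J = \left(-10 - 18 \left(-6\right)^{2}\right) + \frac{436729}{3570} = \left(-10 - 648\right) + \frac{436729}{3570} = -658 + \frac{436729}{3570} = - \frac{1912331}{3570}$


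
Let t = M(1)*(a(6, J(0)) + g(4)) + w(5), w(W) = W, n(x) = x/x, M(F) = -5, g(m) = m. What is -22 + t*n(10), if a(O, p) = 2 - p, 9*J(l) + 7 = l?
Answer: -458/9 ≈ -50.889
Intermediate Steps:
J(l) = -7/9 + l/9
n(x) = 1
t = -260/9 (t = -5*((2 - (-7/9 + (1/9)*0)) + 4) + 5 = -5*((2 - (-7/9 + 0)) + 4) + 5 = -5*((2 - 1*(-7/9)) + 4) + 5 = -5*((2 + 7/9) + 4) + 5 = -5*(25/9 + 4) + 5 = -5*61/9 + 5 = -305/9 + 5 = -260/9 ≈ -28.889)
-22 + t*n(10) = -22 - 260/9*1 = -22 - 260/9 = -458/9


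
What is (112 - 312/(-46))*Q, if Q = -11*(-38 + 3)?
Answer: 1051820/23 ≈ 45731.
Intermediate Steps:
Q = 385 (Q = -11*(-35) = 385)
(112 - 312/(-46))*Q = (112 - 312/(-46))*385 = (112 - 312*(-1)/46)*385 = (112 - 1*(-156/23))*385 = (112 + 156/23)*385 = (2732/23)*385 = 1051820/23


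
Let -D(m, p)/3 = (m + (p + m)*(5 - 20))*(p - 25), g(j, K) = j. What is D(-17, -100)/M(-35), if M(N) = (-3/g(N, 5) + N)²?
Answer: 399196875/746642 ≈ 534.66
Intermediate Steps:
D(m, p) = -3*(-25 + p)*(-15*p - 14*m) (D(m, p) = -3*(m + (p + m)*(5 - 20))*(p - 25) = -3*(m + (m + p)*(-15))*(-25 + p) = -3*(m + (-15*m - 15*p))*(-25 + p) = -3*(-15*p - 14*m)*(-25 + p) = -3*(-25 + p)*(-15*p - 14*m))
M(N) = (N - 3/N)² (M(N) = (-3/N + N)² = (N - 3/N)²)
D(-17, -100)/M(-35) = (-1125*(-100) - 1050*(-17) + 45*(-100)² + 42*(-17)*(-100))/(((-3 + (-35)²)²/(-35)²)) = (112500 + 17850 + 45*10000 + 71400)/(((-3 + 1225)²/1225)) = (112500 + 17850 + 450000 + 71400)/(((1/1225)*1222²)) = 651750/(((1/1225)*1493284)) = 651750/(1493284/1225) = 651750*(1225/1493284) = 399196875/746642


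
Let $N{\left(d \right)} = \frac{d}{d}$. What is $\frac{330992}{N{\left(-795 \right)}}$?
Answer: $330992$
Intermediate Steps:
$N{\left(d \right)} = 1$
$\frac{330992}{N{\left(-795 \right)}} = \frac{330992}{1} = 330992 \cdot 1 = 330992$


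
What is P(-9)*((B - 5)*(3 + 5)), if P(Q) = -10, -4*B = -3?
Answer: 340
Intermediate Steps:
B = 3/4 (B = -1/4*(-3) = 3/4 ≈ 0.75000)
P(-9)*((B - 5)*(3 + 5)) = -10*(3/4 - 5)*(3 + 5) = -(-85)*8/2 = -10*(-34) = 340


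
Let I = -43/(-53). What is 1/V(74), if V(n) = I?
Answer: 53/43 ≈ 1.2326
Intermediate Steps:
I = 43/53 (I = -43*(-1/53) = 43/53 ≈ 0.81132)
V(n) = 43/53
1/V(74) = 1/(43/53) = 53/43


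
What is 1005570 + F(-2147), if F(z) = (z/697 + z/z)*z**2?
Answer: -5983050760/697 ≈ -8.5840e+6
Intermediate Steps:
F(z) = z**2*(1 + z/697) (F(z) = (z*(1/697) + 1)*z**2 = (z/697 + 1)*z**2 = (1 + z/697)*z**2 = z**2*(1 + z/697))
1005570 + F(-2147) = 1005570 + (1/697)*(-2147)**2*(697 - 2147) = 1005570 + (1/697)*4609609*(-1450) = 1005570 - 6683933050/697 = -5983050760/697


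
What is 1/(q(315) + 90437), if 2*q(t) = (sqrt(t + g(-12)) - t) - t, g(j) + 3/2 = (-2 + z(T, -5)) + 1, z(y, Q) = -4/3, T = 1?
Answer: 2162928/194927395349 - 2*sqrt(11202)/194927395349 ≈ 1.1095e-5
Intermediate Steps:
z(y, Q) = -4/3 (z(y, Q) = -4*1/3 = -4/3)
g(j) = -23/6 (g(j) = -3/2 + ((-2 - 4/3) + 1) = -3/2 + (-10/3 + 1) = -3/2 - 7/3 = -23/6)
q(t) = sqrt(-23/6 + t)/2 - t (q(t) = ((sqrt(t - 23/6) - t) - t)/2 = ((sqrt(-23/6 + t) - t) - t)/2 = (sqrt(-23/6 + t) - 2*t)/2 = sqrt(-23/6 + t)/2 - t)
1/(q(315) + 90437) = 1/((-1*315 + sqrt(-138 + 36*315)/12) + 90437) = 1/((-315 + sqrt(-138 + 11340)/12) + 90437) = 1/((-315 + sqrt(11202)/12) + 90437) = 1/(90122 + sqrt(11202)/12)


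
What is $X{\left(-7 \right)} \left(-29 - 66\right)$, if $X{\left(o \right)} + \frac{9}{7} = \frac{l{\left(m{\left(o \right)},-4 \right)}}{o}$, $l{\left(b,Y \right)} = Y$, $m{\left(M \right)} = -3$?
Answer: $\frac{475}{7} \approx 67.857$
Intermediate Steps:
$X{\left(o \right)} = - \frac{9}{7} - \frac{4}{o}$
$X{\left(-7 \right)} \left(-29 - 66\right) = \left(- \frac{9}{7} - \frac{4}{-7}\right) \left(-29 - 66\right) = \left(- \frac{9}{7} - - \frac{4}{7}\right) \left(-95\right) = \left(- \frac{9}{7} + \frac{4}{7}\right) \left(-95\right) = \left(- \frac{5}{7}\right) \left(-95\right) = \frac{475}{7}$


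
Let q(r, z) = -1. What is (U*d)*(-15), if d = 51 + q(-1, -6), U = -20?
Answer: 15000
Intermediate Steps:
d = 50 (d = 51 - 1 = 50)
(U*d)*(-15) = -20*50*(-15) = -1000*(-15) = 15000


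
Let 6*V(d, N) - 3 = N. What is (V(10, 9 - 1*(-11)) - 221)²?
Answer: 1697809/36 ≈ 47161.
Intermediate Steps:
V(d, N) = ½ + N/6
(V(10, 9 - 1*(-11)) - 221)² = ((½ + (9 - 1*(-11))/6) - 221)² = ((½ + (9 + 11)/6) - 221)² = ((½ + (⅙)*20) - 221)² = ((½ + 10/3) - 221)² = (23/6 - 221)² = (-1303/6)² = 1697809/36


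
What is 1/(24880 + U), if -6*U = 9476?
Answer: 3/69902 ≈ 4.2917e-5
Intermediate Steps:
U = -4738/3 (U = -⅙*9476 = -4738/3 ≈ -1579.3)
1/(24880 + U) = 1/(24880 - 4738/3) = 1/(69902/3) = 3/69902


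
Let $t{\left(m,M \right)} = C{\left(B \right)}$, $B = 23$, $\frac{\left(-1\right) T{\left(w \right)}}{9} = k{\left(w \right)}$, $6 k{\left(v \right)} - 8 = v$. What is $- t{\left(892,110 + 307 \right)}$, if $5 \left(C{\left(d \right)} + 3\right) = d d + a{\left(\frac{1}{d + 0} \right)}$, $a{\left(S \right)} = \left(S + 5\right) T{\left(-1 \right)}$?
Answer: $- \frac{10604}{115} \approx -92.209$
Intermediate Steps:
$k{\left(v \right)} = \frac{4}{3} + \frac{v}{6}$
$T{\left(w \right)} = -12 - \frac{3 w}{2}$ ($T{\left(w \right)} = - 9 \left(\frac{4}{3} + \frac{w}{6}\right) = -12 - \frac{3 w}{2}$)
$a{\left(S \right)} = - \frac{105}{2} - \frac{21 S}{2}$ ($a{\left(S \right)} = \left(S + 5\right) \left(-12 - - \frac{3}{2}\right) = \left(5 + S\right) \left(-12 + \frac{3}{2}\right) = \left(5 + S\right) \left(- \frac{21}{2}\right) = - \frac{105}{2} - \frac{21 S}{2}$)
$C{\left(d \right)} = - \frac{27}{2} - \frac{21}{10 d} + \frac{d^{2}}{5}$ ($C{\left(d \right)} = -3 + \frac{d d - \left(\frac{105}{2} + \frac{21}{2 \left(d + 0\right)}\right)}{5} = -3 + \frac{d^{2} - \left(\frac{105}{2} + \frac{21}{2 d}\right)}{5} = -3 + \frac{- \frac{105}{2} + d^{2} - \frac{21}{2 d}}{5} = -3 - \left(\frac{21}{2} - \frac{d^{2}}{5} + \frac{21}{10 d}\right) = - \frac{27}{2} - \frac{21}{10 d} + \frac{d^{2}}{5}$)
$t{\left(m,M \right)} = \frac{10604}{115}$ ($t{\left(m,M \right)} = \frac{-21 + 23 \left(-135 + 2 \cdot 23^{2}\right)}{10 \cdot 23} = \frac{1}{10} \cdot \frac{1}{23} \left(-21 + 23 \left(-135 + 2 \cdot 529\right)\right) = \frac{1}{10} \cdot \frac{1}{23} \left(-21 + 23 \left(-135 + 1058\right)\right) = \frac{1}{10} \cdot \frac{1}{23} \left(-21 + 23 \cdot 923\right) = \frac{1}{10} \cdot \frac{1}{23} \left(-21 + 21229\right) = \frac{1}{10} \cdot \frac{1}{23} \cdot 21208 = \frac{10604}{115}$)
$- t{\left(892,110 + 307 \right)} = \left(-1\right) \frac{10604}{115} = - \frac{10604}{115}$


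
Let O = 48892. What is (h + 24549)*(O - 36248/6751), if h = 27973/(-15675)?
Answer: 11544504919785608/9620175 ≈ 1.2000e+9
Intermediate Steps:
h = -2543/1425 (h = 27973*(-1/15675) = -2543/1425 ≈ -1.7846)
(h + 24549)*(O - 36248/6751) = (-2543/1425 + 24549)*(48892 - 36248/6751) = 34979782*(48892 - 36248*1/6751)/1425 = 34979782*(48892 - 36248/6751)/1425 = (34979782/1425)*(330033644/6751) = 11544504919785608/9620175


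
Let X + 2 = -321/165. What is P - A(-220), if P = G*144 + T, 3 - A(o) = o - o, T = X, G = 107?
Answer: 847058/55 ≈ 15401.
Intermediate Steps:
X = -217/55 (X = -2 - 321/165 = -2 - 321*1/165 = -2 - 107/55 = -217/55 ≈ -3.9455)
T = -217/55 ≈ -3.9455
A(o) = 3 (A(o) = 3 - (o - o) = 3 - 1*0 = 3 + 0 = 3)
P = 847223/55 (P = 107*144 - 217/55 = 15408 - 217/55 = 847223/55 ≈ 15404.)
P - A(-220) = 847223/55 - 1*3 = 847223/55 - 3 = 847058/55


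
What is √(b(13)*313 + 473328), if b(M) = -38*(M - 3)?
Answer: 2*√88597 ≈ 595.30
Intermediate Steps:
b(M) = 114 - 38*M (b(M) = -38*(-3 + M) = 114 - 38*M)
√(b(13)*313 + 473328) = √((114 - 38*13)*313 + 473328) = √((114 - 494)*313 + 473328) = √(-380*313 + 473328) = √(-118940 + 473328) = √354388 = 2*√88597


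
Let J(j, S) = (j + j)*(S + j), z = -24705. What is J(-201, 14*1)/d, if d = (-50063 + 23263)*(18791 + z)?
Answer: 561/1182800 ≈ 0.00047430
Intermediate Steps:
J(j, S) = 2*j*(S + j) (J(j, S) = (2*j)*(S + j) = 2*j*(S + j))
d = 158495200 (d = (-50063 + 23263)*(18791 - 24705) = -26800*(-5914) = 158495200)
J(-201, 14*1)/d = (2*(-201)*(14*1 - 201))/158495200 = (2*(-201)*(14 - 201))*(1/158495200) = (2*(-201)*(-187))*(1/158495200) = 75174*(1/158495200) = 561/1182800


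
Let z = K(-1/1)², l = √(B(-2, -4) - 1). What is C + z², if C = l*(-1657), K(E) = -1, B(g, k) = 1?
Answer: 1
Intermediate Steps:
l = 0 (l = √(1 - 1) = √0 = 0)
z = 1 (z = (-1)² = 1)
C = 0 (C = 0*(-1657) = 0)
C + z² = 0 + 1² = 0 + 1 = 1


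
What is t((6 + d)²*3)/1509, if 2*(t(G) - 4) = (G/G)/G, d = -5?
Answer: 25/9054 ≈ 0.0027612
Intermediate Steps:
t(G) = 4 + 1/(2*G) (t(G) = 4 + ((G/G)/G)/2 = 4 + (1/G)/2 = 4 + 1/(2*G))
t((6 + d)²*3)/1509 = (4 + 1/(2*(((6 - 5)²*3))))/1509 = (4 + 1/(2*((1²*3))))*(1/1509) = (4 + 1/(2*((1*3))))*(1/1509) = (4 + (½)/3)*(1/1509) = (4 + (½)*(⅓))*(1/1509) = (4 + ⅙)*(1/1509) = (25/6)*(1/1509) = 25/9054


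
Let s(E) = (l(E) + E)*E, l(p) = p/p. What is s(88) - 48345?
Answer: -40513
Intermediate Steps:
l(p) = 1
s(E) = E*(1 + E) (s(E) = (1 + E)*E = E*(1 + E))
s(88) - 48345 = 88*(1 + 88) - 48345 = 88*89 - 48345 = 7832 - 48345 = -40513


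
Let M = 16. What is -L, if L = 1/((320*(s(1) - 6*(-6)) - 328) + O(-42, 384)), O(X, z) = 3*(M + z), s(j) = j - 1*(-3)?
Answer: -1/13672 ≈ -7.3142e-5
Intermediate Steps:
s(j) = 3 + j (s(j) = j + 3 = 3 + j)
O(X, z) = 48 + 3*z (O(X, z) = 3*(16 + z) = 48 + 3*z)
L = 1/13672 (L = 1/((320*((3 + 1) - 6*(-6)) - 328) + (48 + 3*384)) = 1/((320*(4 + 36) - 328) + (48 + 1152)) = 1/((320*40 - 328) + 1200) = 1/((12800 - 328) + 1200) = 1/(12472 + 1200) = 1/13672 ≈ 7.3142e-5)
-L = -1*1/13672 = -1/13672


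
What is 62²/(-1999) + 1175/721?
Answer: -422699/1441279 ≈ -0.29328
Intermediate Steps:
62²/(-1999) + 1175/721 = 3844*(-1/1999) + 1175*(1/721) = -3844/1999 + 1175/721 = -422699/1441279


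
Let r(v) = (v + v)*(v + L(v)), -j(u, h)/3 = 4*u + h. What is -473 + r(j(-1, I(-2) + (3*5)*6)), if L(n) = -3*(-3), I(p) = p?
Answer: 121999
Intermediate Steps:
L(n) = 9
j(u, h) = -12*u - 3*h (j(u, h) = -3*(4*u + h) = -3*(h + 4*u) = -12*u - 3*h)
r(v) = 2*v*(9 + v) (r(v) = (v + v)*(v + 9) = (2*v)*(9 + v) = 2*v*(9 + v))
-473 + r(j(-1, I(-2) + (3*5)*6)) = -473 + 2*(-12*(-1) - 3*(-2 + (3*5)*6))*(9 + (-12*(-1) - 3*(-2 + (3*5)*6))) = -473 + 2*(12 - 3*(-2 + 15*6))*(9 + (12 - 3*(-2 + 15*6))) = -473 + 2*(12 - 3*(-2 + 90))*(9 + (12 - 3*(-2 + 90))) = -473 + 2*(12 - 3*88)*(9 + (12 - 3*88)) = -473 + 2*(12 - 264)*(9 + (12 - 264)) = -473 + 2*(-252)*(9 - 252) = -473 + 2*(-252)*(-243) = -473 + 122472 = 121999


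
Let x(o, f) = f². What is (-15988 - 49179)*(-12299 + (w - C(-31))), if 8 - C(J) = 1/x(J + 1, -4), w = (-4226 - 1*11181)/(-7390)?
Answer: 47406574087463/59120 ≈ 8.0187e+8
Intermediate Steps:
w = 15407/7390 (w = (-4226 - 11181)*(-1/7390) = -15407*(-1/7390) = 15407/7390 ≈ 2.0848)
C(J) = 127/16 (C(J) = 8 - 1/((-4)²) = 8 - 1/16 = 127/16)
(-15988 - 49179)*(-12299 + (w - C(-31))) = (-15988 - 49179)*(-12299 + (15407/7390 - 1*127/16)) = -65167*(-12299 + (15407/7390 - 127/16)) = -65167*(-12299 - 346009/59120) = -65167*(-727462889/59120) = 47406574087463/59120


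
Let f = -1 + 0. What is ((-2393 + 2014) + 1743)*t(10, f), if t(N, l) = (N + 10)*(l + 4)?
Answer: 81840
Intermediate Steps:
f = -1
t(N, l) = (4 + l)*(10 + N) (t(N, l) = (10 + N)*(4 + l) = (4 + l)*(10 + N))
((-2393 + 2014) + 1743)*t(10, f) = ((-2393 + 2014) + 1743)*(40 + 4*10 + 10*(-1) + 10*(-1)) = (-379 + 1743)*(40 + 40 - 10 - 10) = 1364*60 = 81840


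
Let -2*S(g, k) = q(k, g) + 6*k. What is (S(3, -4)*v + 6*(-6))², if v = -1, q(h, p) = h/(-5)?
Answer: 56644/25 ≈ 2265.8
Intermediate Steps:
q(h, p) = -h/5 (q(h, p) = h*(-⅕) = -h/5)
S(g, k) = -29*k/10 (S(g, k) = -(-k/5 + 6*k)/2 = -29*k/10)
(S(3, -4)*v + 6*(-6))² = (-29/10*(-4)*(-1) + 6*(-6))² = ((58/5)*(-1) - 36)² = (-58/5 - 36)² = (-238/5)² = 56644/25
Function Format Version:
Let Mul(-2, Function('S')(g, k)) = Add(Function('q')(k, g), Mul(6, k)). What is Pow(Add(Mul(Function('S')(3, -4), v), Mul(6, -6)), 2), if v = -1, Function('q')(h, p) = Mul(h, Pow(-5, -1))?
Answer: Rational(56644, 25) ≈ 2265.8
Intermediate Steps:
Function('q')(h, p) = Mul(Rational(-1, 5), h) (Function('q')(h, p) = Mul(h, Rational(-1, 5)) = Mul(Rational(-1, 5), h))
Function('S')(g, k) = Mul(Rational(-29, 10), k) (Function('S')(g, k) = Mul(Rational(-1, 2), Add(Mul(Rational(-1, 5), k), Mul(6, k))) = Mul(Rational(-1, 2), Mul(Rational(29, 5), k)) = Mul(Rational(-29, 10), k))
Pow(Add(Mul(Function('S')(3, -4), v), Mul(6, -6)), 2) = Pow(Add(Mul(Mul(Rational(-29, 10), -4), -1), Mul(6, -6)), 2) = Pow(Add(Mul(Rational(58, 5), -1), -36), 2) = Pow(Add(Rational(-58, 5), -36), 2) = Pow(Rational(-238, 5), 2) = Rational(56644, 25)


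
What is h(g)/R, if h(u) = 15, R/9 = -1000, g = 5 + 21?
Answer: -1/600 ≈ -0.0016667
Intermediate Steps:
g = 26
R = -9000 (R = 9*(-1000) = -9000)
h(g)/R = 15/(-9000) = 15*(-1/9000) = -1/600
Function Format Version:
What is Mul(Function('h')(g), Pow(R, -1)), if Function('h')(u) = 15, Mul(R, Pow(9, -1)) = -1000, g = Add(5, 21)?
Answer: Rational(-1, 600) ≈ -0.0016667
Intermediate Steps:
g = 26
R = -9000 (R = Mul(9, -1000) = -9000)
Mul(Function('h')(g), Pow(R, -1)) = Mul(15, Pow(-9000, -1)) = Mul(15, Rational(-1, 9000)) = Rational(-1, 600)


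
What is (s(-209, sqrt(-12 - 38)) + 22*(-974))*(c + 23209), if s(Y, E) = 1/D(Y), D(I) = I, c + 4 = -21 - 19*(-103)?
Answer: -112592786873/209 ≈ -5.3872e+8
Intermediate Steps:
c = 1932 (c = -4 + (-21 - 19*(-103)) = -4 + (-21 + 1957) = -4 + 1936 = 1932)
s(Y, E) = 1/Y
(s(-209, sqrt(-12 - 38)) + 22*(-974))*(c + 23209) = (1/(-209) + 22*(-974))*(1932 + 23209) = (-1/209 - 21428)*25141 = -4478453/209*25141 = -112592786873/209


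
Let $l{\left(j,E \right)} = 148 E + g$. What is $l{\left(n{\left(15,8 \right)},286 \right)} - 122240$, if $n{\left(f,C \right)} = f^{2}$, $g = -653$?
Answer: $-80565$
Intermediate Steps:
$l{\left(j,E \right)} = -653 + 148 E$ ($l{\left(j,E \right)} = 148 E - 653 = -653 + 148 E$)
$l{\left(n{\left(15,8 \right)},286 \right)} - 122240 = \left(-653 + 148 \cdot 286\right) - 122240 = \left(-653 + 42328\right) - 122240 = 41675 - 122240 = -80565$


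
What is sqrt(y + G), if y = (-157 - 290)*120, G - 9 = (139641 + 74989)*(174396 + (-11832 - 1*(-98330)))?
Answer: sqrt(55995625589) ≈ 2.3663e+5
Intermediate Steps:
G = 55995679229 (G = 9 + (139641 + 74989)*(174396 + (-11832 - 1*(-98330))) = 9 + 214630*(174396 + (-11832 + 98330)) = 9 + 214630*(174396 + 86498) = 9 + 214630*260894 = 9 + 55995679220 = 55995679229)
y = -53640 (y = -447*120 = -53640)
sqrt(y + G) = sqrt(-53640 + 55995679229) = sqrt(55995625589)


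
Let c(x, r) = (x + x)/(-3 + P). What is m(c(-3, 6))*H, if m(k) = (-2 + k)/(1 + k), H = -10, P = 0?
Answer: 0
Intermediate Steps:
c(x, r) = -2*x/3 (c(x, r) = (x + x)/(-3 + 0) = (2*x)/(-3) = (2*x)*(-⅓) = -2*x/3)
m(k) = (-2 + k)/(1 + k)
m(c(-3, 6))*H = ((-2 - ⅔*(-3))/(1 - ⅔*(-3)))*(-10) = ((-2 + 2)/(1 + 2))*(-10) = (0/3)*(-10) = ((⅓)*0)*(-10) = 0*(-10) = 0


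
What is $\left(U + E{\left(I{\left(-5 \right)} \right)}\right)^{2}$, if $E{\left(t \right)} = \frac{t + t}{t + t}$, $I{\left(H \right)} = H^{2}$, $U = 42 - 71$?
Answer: $784$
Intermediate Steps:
$U = -29$ ($U = 42 - 71 = -29$)
$E{\left(t \right)} = 1$ ($E{\left(t \right)} = \frac{2 t}{2 t} = 2 t \frac{1}{2 t} = 1$)
$\left(U + E{\left(I{\left(-5 \right)} \right)}\right)^{2} = \left(-29 + 1\right)^{2} = \left(-28\right)^{2} = 784$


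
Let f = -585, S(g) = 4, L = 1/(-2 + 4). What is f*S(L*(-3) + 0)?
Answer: -2340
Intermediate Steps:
L = 1/2 ≈ 0.50000
f*S(L*(-3) + 0) = -585*4 = -2340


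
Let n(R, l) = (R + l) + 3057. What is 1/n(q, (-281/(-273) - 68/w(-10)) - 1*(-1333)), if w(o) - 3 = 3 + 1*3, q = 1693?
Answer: 819/4976632 ≈ 0.00016457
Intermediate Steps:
w(o) = 9 (w(o) = 3 + (3 + 1*3) = 3 + (3 + 3) = 3 + 6 = 9)
n(R, l) = 3057 + R + l
1/n(q, (-281/(-273) - 68/w(-10)) - 1*(-1333)) = 1/(3057 + 1693 + ((-281/(-273) - 68/9) - 1*(-1333))) = 1/(3057 + 1693 + ((-281*(-1/273) - 68*⅑) + 1333)) = 1/(3057 + 1693 + ((281/273 - 68/9) + 1333)) = 1/(3057 + 1693 + (-5345/819 + 1333)) = 1/(3057 + 1693 + 1086382/819) = 1/(4976632/819) = 819/4976632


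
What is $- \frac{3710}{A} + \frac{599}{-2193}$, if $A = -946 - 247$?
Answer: $\frac{7421423}{2616249} \approx 2.8367$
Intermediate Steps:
$A = -1193$
$- \frac{3710}{A} + \frac{599}{-2193} = - \frac{3710}{-1193} + \frac{599}{-2193} = \left(-3710\right) \left(- \frac{1}{1193}\right) + 599 \left(- \frac{1}{2193}\right) = \frac{3710}{1193} - \frac{599}{2193} = \frac{7421423}{2616249}$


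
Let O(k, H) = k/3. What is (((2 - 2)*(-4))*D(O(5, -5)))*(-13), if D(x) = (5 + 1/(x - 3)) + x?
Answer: 0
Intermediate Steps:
O(k, H) = k/3 (O(k, H) = k*(⅓) = k/3)
D(x) = 5 + x + 1/(-3 + x) (D(x) = (5 + 1/(-3 + x)) + x = 5 + x + 1/(-3 + x))
(((2 - 2)*(-4))*D(O(5, -5)))*(-13) = (((2 - 2)*(-4))*((-14 + ((⅓)*5)² + 2*((⅓)*5))/(-3 + (⅓)*5)))*(-13) = ((0*(-4))*((-14 + (5/3)² + 2*(5/3))/(-3 + 5/3)))*(-13) = (0*((-14 + 25/9 + 10/3)/(-4/3)))*(-13) = (0*(-¾*(-71/9)))*(-13) = (0*(71/12))*(-13) = 0*(-13) = 0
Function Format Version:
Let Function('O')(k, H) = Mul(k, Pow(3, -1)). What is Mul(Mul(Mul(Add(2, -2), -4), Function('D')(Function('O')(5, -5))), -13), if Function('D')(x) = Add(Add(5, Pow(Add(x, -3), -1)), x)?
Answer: 0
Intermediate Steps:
Function('O')(k, H) = Mul(Rational(1, 3), k) (Function('O')(k, H) = Mul(k, Rational(1, 3)) = Mul(Rational(1, 3), k))
Function('D')(x) = Add(5, x, Pow(Add(-3, x), -1)) (Function('D')(x) = Add(Add(5, Pow(Add(-3, x), -1)), x) = Add(5, x, Pow(Add(-3, x), -1)))
Mul(Mul(Mul(Add(2, -2), -4), Function('D')(Function('O')(5, -5))), -13) = Mul(Mul(Mul(Add(2, -2), -4), Mul(Pow(Add(-3, Mul(Rational(1, 3), 5)), -1), Add(-14, Pow(Mul(Rational(1, 3), 5), 2), Mul(2, Mul(Rational(1, 3), 5))))), -13) = Mul(Mul(Mul(0, -4), Mul(Pow(Add(-3, Rational(5, 3)), -1), Add(-14, Pow(Rational(5, 3), 2), Mul(2, Rational(5, 3))))), -13) = Mul(Mul(0, Mul(Pow(Rational(-4, 3), -1), Add(-14, Rational(25, 9), Rational(10, 3)))), -13) = Mul(Mul(0, Mul(Rational(-3, 4), Rational(-71, 9))), -13) = Mul(Mul(0, Rational(71, 12)), -13) = Mul(0, -13) = 0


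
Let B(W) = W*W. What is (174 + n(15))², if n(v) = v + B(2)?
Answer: 37249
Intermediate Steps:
B(W) = W²
n(v) = 4 + v (n(v) = v + 2² = v + 4 = 4 + v)
(174 + n(15))² = (174 + (4 + 15))² = (174 + 19)² = 193² = 37249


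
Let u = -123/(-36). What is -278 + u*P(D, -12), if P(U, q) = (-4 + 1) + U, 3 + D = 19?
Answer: -2803/12 ≈ -233.58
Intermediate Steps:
D = 16 (D = -3 + 19 = 16)
u = 41/12 (u = -123*(-1/36) = 41/12 ≈ 3.4167)
P(U, q) = -3 + U
-278 + u*P(D, -12) = -278 + 41*(-3 + 16)/12 = -278 + (41/12)*13 = -278 + 533/12 = -2803/12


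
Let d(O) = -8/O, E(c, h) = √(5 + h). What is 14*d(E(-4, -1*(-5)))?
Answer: -56*√10/5 ≈ -35.417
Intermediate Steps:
14*d(E(-4, -1*(-5))) = 14*(-8/√(5 - 1*(-5))) = 14*(-8/√(5 + 5)) = 14*(-8*√10/10) = 14*(-4*√10/5) = -56*√10/5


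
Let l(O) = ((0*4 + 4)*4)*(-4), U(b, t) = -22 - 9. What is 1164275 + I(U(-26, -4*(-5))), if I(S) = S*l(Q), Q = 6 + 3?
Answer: 1166259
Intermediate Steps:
Q = 9
U(b, t) = -31
l(O) = -64 (l(O) = ((0 + 4)*4)*(-4) = (4*4)*(-4) = 16*(-4) = -64)
I(S) = -64*S (I(S) = S*(-64) = -64*S)
1164275 + I(U(-26, -4*(-5))) = 1164275 - 64*(-31) = 1164275 + 1984 = 1166259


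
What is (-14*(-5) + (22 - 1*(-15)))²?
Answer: 11449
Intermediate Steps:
(-14*(-5) + (22 - 1*(-15)))² = (70 + (22 + 15))² = (70 + 37)² = 107² = 11449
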